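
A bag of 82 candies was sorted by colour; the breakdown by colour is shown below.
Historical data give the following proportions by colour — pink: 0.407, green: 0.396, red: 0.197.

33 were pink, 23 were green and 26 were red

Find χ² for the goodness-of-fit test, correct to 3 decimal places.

8.768

Expected counts E_i = n·p_i: 82×0.407 = 33.374, 82×0.396 = 32.472, 82×0.197 = 16.154.
cat         O        E   (O−E)²/E
pink       33   33.374     0.0042
green      23   32.472     2.7630
red        26   16.154     6.0012
Sum = 8.768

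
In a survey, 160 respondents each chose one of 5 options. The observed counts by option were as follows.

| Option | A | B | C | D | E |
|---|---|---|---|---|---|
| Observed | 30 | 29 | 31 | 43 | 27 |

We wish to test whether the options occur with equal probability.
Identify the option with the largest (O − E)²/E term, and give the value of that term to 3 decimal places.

D, 3.781

Expected count for each of the 5 categories: 160/5 = 32.
χ² = (30−32)²/32 + (29−32)²/32 + (31−32)²/32 + (43−32)²/32 + (27−32)²/32
   = 0.1250 + 0.2813 + 0.0313 + 3.7813 + 0.7813
The largest term is for D: 3.781.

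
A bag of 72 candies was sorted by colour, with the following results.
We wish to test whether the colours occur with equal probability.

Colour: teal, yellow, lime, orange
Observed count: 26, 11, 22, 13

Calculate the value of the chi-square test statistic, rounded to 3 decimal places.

8.556

Under H₀ each category has probability 1/4, so each expected count is 72/4 = 18.
teal: (26 − 18)²/18 = 64/18 = 3.5556
yellow: (11 − 18)²/18 = 49/18 = 2.7222
lime: (22 − 18)²/18 = 16/18 = 0.8889
orange: (13 − 18)²/18 = 25/18 = 1.3889
Sum = 8.556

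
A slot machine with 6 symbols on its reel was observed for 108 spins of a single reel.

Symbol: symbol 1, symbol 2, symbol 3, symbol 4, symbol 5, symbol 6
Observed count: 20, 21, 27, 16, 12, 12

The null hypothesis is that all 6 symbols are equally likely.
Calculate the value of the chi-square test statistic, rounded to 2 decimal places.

Expected count for each of the 6 categories: 108/6 = 18.
χ² = (20−18)²/18 + (21−18)²/18 + (27−18)²/18 + (16−18)²/18 + (12−18)²/18 + (12−18)²/18
   = 0.222 + 0.500 + 4.500 + 0.222 + 2.000 + 2.000
Sum = 9.44

9.44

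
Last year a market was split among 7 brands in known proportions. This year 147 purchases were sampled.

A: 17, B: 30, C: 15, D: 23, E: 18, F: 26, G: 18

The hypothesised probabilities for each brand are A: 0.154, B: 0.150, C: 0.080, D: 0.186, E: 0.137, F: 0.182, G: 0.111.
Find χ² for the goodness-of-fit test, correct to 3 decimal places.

6.275

Expected counts E_i = n·p_i: 147×0.154 = 22.638, 147×0.150 = 22.05, 147×0.080 = 11.76, 147×0.186 = 27.342, 147×0.137 = 20.139, 147×0.182 = 26.754, 147×0.111 = 16.317.
A: (17 − 22.638)²/22.638 = 31.787044/22.638 = 1.4041
B: (30 − 22.05)²/22.05 = 63.2025/22.05 = 2.8663
C: (15 − 11.76)²/11.76 = 10.4976/11.76 = 0.8927
D: (23 − 27.342)²/27.342 = 18.852964/27.342 = 0.6895
E: (18 − 20.139)²/20.139 = 4.575321/20.139 = 0.2272
F: (26 − 26.754)²/26.754 = 0.568516/26.754 = 0.0212
G: (18 − 16.317)²/16.317 = 2.832489/16.317 = 0.1736
Sum = 6.275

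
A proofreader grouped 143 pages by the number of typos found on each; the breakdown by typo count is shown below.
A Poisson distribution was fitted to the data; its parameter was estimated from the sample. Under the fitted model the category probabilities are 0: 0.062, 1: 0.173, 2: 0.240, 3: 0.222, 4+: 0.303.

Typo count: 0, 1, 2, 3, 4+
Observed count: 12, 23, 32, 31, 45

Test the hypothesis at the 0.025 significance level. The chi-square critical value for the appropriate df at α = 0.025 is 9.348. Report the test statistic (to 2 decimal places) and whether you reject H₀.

1.47; do not reject

Expected counts E_i = n·p_i: 143×0.062 = 8.866, 143×0.173 = 24.739, 143×0.240 = 34.32, 143×0.222 = 31.746, 143×0.303 = 43.329.
0: (12 − 8.866)²/8.866 = 9.821956/8.866 = 1.108
1: (23 − 24.739)²/24.739 = 3.024121/24.739 = 0.122
2: (32 − 34.32)²/34.32 = 5.3824/34.32 = 0.157
3: (31 − 31.746)²/31.746 = 0.556516/31.746 = 0.018
4+: (45 − 43.329)²/43.329 = 2.792241/43.329 = 0.064
Sum = 1.47
df = 3. Since 1.47 < 9.348, we do not reject H₀.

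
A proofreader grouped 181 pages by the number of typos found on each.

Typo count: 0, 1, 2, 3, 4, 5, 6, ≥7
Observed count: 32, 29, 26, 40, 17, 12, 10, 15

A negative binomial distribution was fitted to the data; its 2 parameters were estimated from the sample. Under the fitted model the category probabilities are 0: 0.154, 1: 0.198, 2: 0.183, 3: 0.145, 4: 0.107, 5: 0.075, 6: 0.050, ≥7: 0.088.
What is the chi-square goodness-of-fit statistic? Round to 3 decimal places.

Expected counts E_i = n·p_i: 181×0.154 = 27.874, 181×0.198 = 35.838, 181×0.183 = 33.123, 181×0.145 = 26.245, 181×0.107 = 19.367, 181×0.075 = 13.575, 181×0.050 = 9.05, 181×0.088 = 15.928.
cat         O        E   (O−E)²/E
0          32   27.874     0.6107
1          29   35.838     1.3047
2          26   33.123     1.5318
3          40   26.245     7.2090
4          17   19.367     0.2893
5          12   13.575     0.1827
6          10     9.05     0.0997
≥7         15   15.928     0.0541
Sum = 11.282

11.282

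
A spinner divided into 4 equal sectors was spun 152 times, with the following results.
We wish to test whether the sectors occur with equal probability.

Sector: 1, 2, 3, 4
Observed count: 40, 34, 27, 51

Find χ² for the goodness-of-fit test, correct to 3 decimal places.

8.158

Expected count for each of the 4 categories: 152/4 = 38.
1: (40 − 38)²/38 = 4/38 = 0.1053
2: (34 − 38)²/38 = 16/38 = 0.4211
3: (27 − 38)²/38 = 121/38 = 3.1842
4: (51 − 38)²/38 = 169/38 = 4.4474
Sum = 8.158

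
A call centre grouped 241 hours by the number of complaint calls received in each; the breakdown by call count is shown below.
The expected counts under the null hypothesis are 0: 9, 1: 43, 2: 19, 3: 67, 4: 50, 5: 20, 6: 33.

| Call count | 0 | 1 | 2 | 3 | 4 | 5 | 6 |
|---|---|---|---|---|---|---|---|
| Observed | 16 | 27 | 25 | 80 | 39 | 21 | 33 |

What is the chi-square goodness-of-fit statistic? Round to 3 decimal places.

cat         O        E   (O−E)²/E
0          16        9     5.4444
1          27       43     5.9535
2          25       19     1.8947
3          80       67     2.5224
4          39       50     2.4200
5          21       20     0.0500
6          33       33     0.0000
Sum = 18.285

18.285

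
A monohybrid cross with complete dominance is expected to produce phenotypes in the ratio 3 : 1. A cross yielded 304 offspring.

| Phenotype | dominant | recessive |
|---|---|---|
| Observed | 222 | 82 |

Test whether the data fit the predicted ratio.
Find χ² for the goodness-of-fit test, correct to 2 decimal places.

Ratio total = 4. Expected counts: 304×3/4 = 228, 304×1/4 = 76.
dominant: (222 − 228)²/228 = 36/228 = 0.158
recessive: (82 − 76)²/76 = 36/76 = 0.474
Sum = 0.63

0.63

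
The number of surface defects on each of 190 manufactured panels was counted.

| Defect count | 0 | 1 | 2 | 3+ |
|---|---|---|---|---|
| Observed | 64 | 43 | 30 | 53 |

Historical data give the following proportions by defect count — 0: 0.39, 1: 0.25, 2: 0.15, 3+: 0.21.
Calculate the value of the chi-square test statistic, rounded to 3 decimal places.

6.183

Expected counts E_i = n·p_i: 190×0.39 = 74.1, 190×0.25 = 47.5, 190×0.15 = 28.5, 190×0.21 = 39.9.
0: (64 − 74.1)²/74.1 = 102.01/74.1 = 1.3767
1: (43 − 47.5)²/47.5 = 20.25/47.5 = 0.4263
2: (30 − 28.5)²/28.5 = 2.25/28.5 = 0.0789
3+: (53 − 39.9)²/39.9 = 171.61/39.9 = 4.3010
Sum = 6.183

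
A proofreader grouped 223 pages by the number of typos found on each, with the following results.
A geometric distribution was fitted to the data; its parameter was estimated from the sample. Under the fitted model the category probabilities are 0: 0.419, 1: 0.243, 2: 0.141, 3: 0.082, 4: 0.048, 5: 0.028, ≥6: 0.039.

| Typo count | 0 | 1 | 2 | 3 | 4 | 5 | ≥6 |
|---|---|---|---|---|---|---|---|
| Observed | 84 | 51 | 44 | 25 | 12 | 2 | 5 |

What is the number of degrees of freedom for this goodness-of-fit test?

There are k = 7 categories and 1 parameter estimated from the data, so df = 7 − 1 − 1 = 5.

5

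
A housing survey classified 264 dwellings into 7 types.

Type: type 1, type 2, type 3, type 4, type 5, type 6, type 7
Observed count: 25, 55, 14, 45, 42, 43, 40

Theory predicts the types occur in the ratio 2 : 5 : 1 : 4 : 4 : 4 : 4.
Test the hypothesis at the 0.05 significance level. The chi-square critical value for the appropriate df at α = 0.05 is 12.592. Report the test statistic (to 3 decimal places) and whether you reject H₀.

1.727; do not reject

Ratio total = 24. Expected counts: 264×2/24 = 22, 264×5/24 = 55, 264×1/24 = 11, 264×4/24 = 44, 264×4/24 = 44, 264×4/24 = 44, 264×4/24 = 44.
type 1: (25 − 22)²/22 = 9/22 = 0.4091
type 2: (55 − 55)²/55 = 0/55 = 0.0000
type 3: (14 − 11)²/11 = 9/11 = 0.8182
type 4: (45 − 44)²/44 = 1/44 = 0.0227
type 5: (42 − 44)²/44 = 4/44 = 0.0909
type 6: (43 − 44)²/44 = 1/44 = 0.0227
type 7: (40 − 44)²/44 = 16/44 = 0.3636
Sum = 1.727
df = 6. Since 1.727 < 12.592, we do not reject H₀.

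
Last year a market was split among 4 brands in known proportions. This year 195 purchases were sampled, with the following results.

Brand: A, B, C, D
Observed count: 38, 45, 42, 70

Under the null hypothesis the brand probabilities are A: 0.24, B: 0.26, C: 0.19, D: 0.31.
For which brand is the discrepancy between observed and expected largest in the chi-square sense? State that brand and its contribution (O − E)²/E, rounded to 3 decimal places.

Expected counts E_i = n·p_i: 195×0.24 = 46.8, 195×0.26 = 50.7, 195×0.19 = 37.05, 195×0.31 = 60.45.
cat         O        E   (O−E)²/E
A          38     46.8     1.6547
B          45     50.7     0.6408
C          42    37.05     0.6613
D          70    60.45     1.5087
The largest term is for A: 1.655.

A, 1.655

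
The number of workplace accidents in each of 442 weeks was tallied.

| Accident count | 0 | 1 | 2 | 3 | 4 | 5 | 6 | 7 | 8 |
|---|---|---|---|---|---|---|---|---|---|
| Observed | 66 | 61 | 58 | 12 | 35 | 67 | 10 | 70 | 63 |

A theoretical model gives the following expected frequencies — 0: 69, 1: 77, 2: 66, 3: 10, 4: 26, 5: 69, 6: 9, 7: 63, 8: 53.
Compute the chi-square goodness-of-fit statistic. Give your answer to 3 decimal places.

0: (66 − 69)²/69 = 9/69 = 0.1304
1: (61 − 77)²/77 = 256/77 = 3.3247
2: (58 − 66)²/66 = 64/66 = 0.9697
3: (12 − 10)²/10 = 4/10 = 0.4000
4: (35 − 26)²/26 = 81/26 = 3.1154
5: (67 − 69)²/69 = 4/69 = 0.0580
6: (10 − 9)²/9 = 1/9 = 0.1111
7: (70 − 63)²/63 = 49/63 = 0.7778
8: (63 − 53)²/53 = 100/53 = 1.8868
Sum = 10.774

10.774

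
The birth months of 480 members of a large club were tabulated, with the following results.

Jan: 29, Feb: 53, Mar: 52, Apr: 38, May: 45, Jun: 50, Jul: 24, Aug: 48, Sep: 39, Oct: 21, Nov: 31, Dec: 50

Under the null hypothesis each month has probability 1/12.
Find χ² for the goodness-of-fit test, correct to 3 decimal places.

Under H₀ each category has probability 1/12, so each expected count is 480/12 = 40.
Jan: (29 − 40)²/40 = 121/40 = 3.0250
Feb: (53 − 40)²/40 = 169/40 = 4.2250
Mar: (52 − 40)²/40 = 144/40 = 3.6000
Apr: (38 − 40)²/40 = 4/40 = 0.1000
May: (45 − 40)²/40 = 25/40 = 0.6250
Jun: (50 − 40)²/40 = 100/40 = 2.5000
Jul: (24 − 40)²/40 = 256/40 = 6.4000
Aug: (48 − 40)²/40 = 64/40 = 1.6000
Sep: (39 − 40)²/40 = 1/40 = 0.0250
Oct: (21 − 40)²/40 = 361/40 = 9.0250
Nov: (31 − 40)²/40 = 81/40 = 2.0250
Dec: (50 − 40)²/40 = 100/40 = 2.5000
Sum = 35.650

35.650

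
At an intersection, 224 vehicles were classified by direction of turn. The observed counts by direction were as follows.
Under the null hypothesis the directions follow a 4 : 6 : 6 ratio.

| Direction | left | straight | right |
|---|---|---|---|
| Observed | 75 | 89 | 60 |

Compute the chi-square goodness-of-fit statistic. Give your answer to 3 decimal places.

Ratio total = 16. Expected counts: 224×4/16 = 56, 224×6/16 = 84, 224×6/16 = 84.
cat           O        E   (O−E)²/E
left         75       56     6.4464
straight     89       84     0.2976
right        60       84     6.8571
Sum = 13.601

13.601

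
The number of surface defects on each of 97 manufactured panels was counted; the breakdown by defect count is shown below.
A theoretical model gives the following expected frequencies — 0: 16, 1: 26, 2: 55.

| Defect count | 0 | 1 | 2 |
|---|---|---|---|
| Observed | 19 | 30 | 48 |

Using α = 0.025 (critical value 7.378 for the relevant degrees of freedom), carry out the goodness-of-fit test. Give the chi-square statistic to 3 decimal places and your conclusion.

2.069; do not reject

0: (19 − 16)²/16 = 9/16 = 0.5625
1: (30 − 26)²/26 = 16/26 = 0.6154
2: (48 − 55)²/55 = 49/55 = 0.8909
Sum = 2.069
df = 2. Since 2.069 < 7.378, we do not reject H₀.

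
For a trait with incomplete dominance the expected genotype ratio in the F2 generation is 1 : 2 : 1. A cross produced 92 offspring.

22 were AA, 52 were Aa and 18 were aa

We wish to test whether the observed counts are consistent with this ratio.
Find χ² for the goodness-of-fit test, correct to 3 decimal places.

Ratio total = 4. Expected counts: 92×1/4 = 23, 92×2/4 = 46, 92×1/4 = 23.
χ² = (22−23)²/23 + (52−46)²/46 + (18−23)²/23
   = 0.0435 + 0.7826 + 1.0870
Sum = 1.913

1.913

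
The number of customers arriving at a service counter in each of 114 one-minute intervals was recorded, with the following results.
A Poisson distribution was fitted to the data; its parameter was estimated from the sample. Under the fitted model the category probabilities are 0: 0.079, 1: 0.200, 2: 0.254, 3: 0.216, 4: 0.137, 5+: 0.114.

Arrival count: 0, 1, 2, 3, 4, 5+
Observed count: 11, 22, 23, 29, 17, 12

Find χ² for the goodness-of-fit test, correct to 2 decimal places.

2.67

Expected counts E_i = n·p_i: 114×0.079 = 9.006, 114×0.200 = 22.8, 114×0.254 = 28.956, 114×0.216 = 24.624, 114×0.137 = 15.618, 114×0.114 = 12.996.
cat         O        E   (O−E)²/E
0          11    9.006      0.441
1          22     22.8      0.028
2          23   28.956      1.225
3          29   24.624      0.778
4          17   15.618      0.122
5+         12   12.996      0.076
Sum = 2.67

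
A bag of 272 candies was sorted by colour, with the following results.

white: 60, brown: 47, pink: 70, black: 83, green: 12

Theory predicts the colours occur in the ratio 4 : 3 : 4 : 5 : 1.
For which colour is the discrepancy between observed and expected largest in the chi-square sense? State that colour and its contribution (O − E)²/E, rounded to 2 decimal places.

Ratio total = 17. Expected counts: 272×4/17 = 64, 272×3/17 = 48, 272×4/17 = 64, 272×5/17 = 80, 272×1/17 = 16.
cat         O        E   (O−E)²/E
white      60       64      0.250
brown      47       48      0.021
pink       70       64      0.563
black      83       80      0.113
green      12       16      1.000
The largest term is for green: 1.00.

green, 1.00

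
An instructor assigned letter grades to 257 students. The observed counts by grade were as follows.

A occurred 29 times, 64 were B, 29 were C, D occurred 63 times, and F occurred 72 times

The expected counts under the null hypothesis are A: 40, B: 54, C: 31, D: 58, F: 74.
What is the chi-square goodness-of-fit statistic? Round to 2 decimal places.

A: (29 − 40)²/40 = 121/40 = 3.025
B: (64 − 54)²/54 = 100/54 = 1.852
C: (29 − 31)²/31 = 4/31 = 0.129
D: (63 − 58)²/58 = 25/58 = 0.431
F: (72 − 74)²/74 = 4/74 = 0.054
Sum = 5.49

5.49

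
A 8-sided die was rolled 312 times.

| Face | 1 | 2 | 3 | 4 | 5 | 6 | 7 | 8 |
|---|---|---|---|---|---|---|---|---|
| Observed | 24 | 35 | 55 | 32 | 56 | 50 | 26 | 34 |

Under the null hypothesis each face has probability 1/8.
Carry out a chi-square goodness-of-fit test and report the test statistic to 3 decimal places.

Expected count for each of the 8 categories: 312/8 = 39.
χ² = (24−39)²/39 + (35−39)²/39 + (55−39)²/39 + (32−39)²/39 + (56−39)²/39 + (50−39)²/39 + (26−39)²/39 + (34−39)²/39
   = 5.7692 + 0.4103 + 6.5641 + 1.2564 + 7.4103 + 3.1026 + 4.3333 + 0.6410
Sum = 29.487

29.487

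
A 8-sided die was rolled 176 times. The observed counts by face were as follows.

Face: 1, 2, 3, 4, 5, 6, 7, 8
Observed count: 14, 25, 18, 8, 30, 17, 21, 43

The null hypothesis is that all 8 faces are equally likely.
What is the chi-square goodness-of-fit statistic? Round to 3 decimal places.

37.091

Expected count for each of the 8 categories: 176/8 = 22.
cat         O        E   (O−E)²/E
1          14       22     2.9091
2          25       22     0.4091
3          18       22     0.7273
4           8       22     8.9091
5          30       22     2.9091
6          17       22     1.1364
7          21       22     0.0455
8          43       22    20.0455
Sum = 37.091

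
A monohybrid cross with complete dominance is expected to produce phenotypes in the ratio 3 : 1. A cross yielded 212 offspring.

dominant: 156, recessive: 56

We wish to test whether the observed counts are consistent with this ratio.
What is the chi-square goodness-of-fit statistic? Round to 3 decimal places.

Ratio total = 4. Expected counts: 212×3/4 = 159, 212×1/4 = 53.
dominant: (156 − 159)²/159 = 9/159 = 0.0566
recessive: (56 − 53)²/53 = 9/53 = 0.1698
Sum = 0.226

0.226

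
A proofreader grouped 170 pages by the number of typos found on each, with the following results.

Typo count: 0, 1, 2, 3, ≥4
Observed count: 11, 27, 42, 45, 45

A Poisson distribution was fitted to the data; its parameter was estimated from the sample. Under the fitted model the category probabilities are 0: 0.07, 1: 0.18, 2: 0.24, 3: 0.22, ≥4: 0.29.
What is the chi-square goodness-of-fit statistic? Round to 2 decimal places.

2.45

Expected counts E_i = n·p_i: 170×0.07 = 11.9, 170×0.18 = 30.6, 170×0.24 = 40.8, 170×0.22 = 37.4, 170×0.29 = 49.3.
cat         O        E   (O−E)²/E
0          11     11.9      0.068
1          27     30.6      0.424
2          42     40.8      0.035
3          45     37.4      1.544
≥4         45     49.3      0.375
Sum = 2.45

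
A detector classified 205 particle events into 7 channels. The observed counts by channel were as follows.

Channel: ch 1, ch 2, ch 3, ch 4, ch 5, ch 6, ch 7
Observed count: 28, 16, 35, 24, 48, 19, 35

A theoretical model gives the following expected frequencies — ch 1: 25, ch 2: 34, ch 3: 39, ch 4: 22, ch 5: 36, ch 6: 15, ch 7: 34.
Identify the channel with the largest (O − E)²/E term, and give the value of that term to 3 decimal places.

ch 1: (28 − 25)²/25 = 9/25 = 0.3600
ch 2: (16 − 34)²/34 = 324/34 = 9.5294
ch 3: (35 − 39)²/39 = 16/39 = 0.4103
ch 4: (24 − 22)²/22 = 4/22 = 0.1818
ch 5: (48 − 36)²/36 = 144/36 = 4.0000
ch 6: (19 − 15)²/15 = 16/15 = 1.0667
ch 7: (35 − 34)²/34 = 1/34 = 0.0294
The largest term is for ch 2: 9.529.

ch 2, 9.529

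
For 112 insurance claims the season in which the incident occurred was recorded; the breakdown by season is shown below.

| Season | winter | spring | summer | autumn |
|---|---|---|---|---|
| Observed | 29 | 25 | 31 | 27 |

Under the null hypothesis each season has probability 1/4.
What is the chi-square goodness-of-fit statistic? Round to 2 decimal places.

0.71

Under H₀ each category has probability 1/4, so each expected count is 112/4 = 28.
χ² = (29−28)²/28 + (25−28)²/28 + (31−28)²/28 + (27−28)²/28
   = 0.036 + 0.321 + 0.321 + 0.036
Sum = 0.71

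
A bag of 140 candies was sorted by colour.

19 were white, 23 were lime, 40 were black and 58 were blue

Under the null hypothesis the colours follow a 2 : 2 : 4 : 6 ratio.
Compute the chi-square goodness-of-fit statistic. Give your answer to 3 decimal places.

0.567

Ratio total = 14. Expected counts: 140×2/14 = 20, 140×2/14 = 20, 140×4/14 = 40, 140×6/14 = 60.
cat         O        E   (O−E)²/E
white      19       20     0.0500
lime       23       20     0.4500
black      40       40     0.0000
blue       58       60     0.0667
Sum = 0.567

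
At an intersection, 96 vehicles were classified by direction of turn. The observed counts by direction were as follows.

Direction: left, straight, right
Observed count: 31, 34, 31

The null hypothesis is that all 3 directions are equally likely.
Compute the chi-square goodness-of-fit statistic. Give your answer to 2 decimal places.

0.19

Under H₀ each category has probability 1/3, so each expected count is 96/3 = 32.
left: (31 − 32)²/32 = 1/32 = 0.031
straight: (34 − 32)²/32 = 4/32 = 0.125
right: (31 − 32)²/32 = 1/32 = 0.031
Sum = 0.19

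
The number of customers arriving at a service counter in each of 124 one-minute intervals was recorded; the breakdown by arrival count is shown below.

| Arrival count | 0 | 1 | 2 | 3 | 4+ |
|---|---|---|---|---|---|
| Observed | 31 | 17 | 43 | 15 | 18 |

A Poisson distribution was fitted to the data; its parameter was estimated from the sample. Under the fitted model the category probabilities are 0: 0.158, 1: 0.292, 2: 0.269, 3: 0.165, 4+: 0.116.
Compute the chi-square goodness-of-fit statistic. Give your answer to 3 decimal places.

21.987

Expected counts E_i = n·p_i: 124×0.158 = 19.592, 124×0.292 = 36.208, 124×0.269 = 33.356, 124×0.165 = 20.46, 124×0.116 = 14.384.
cat         O        E   (O−E)²/E
0          31   19.592     6.6426
1          17   36.208    10.1897
2          43   33.356     2.7883
3          15    20.46     1.4571
4+         18   14.384     0.9090
Sum = 21.987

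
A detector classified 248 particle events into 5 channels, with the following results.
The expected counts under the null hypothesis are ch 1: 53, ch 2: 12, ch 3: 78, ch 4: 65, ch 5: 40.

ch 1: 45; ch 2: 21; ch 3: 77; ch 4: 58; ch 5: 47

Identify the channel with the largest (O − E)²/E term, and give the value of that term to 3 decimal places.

ch 2, 6.750

ch 1: (45 − 53)²/53 = 64/53 = 1.2075
ch 2: (21 − 12)²/12 = 81/12 = 6.7500
ch 3: (77 − 78)²/78 = 1/78 = 0.0128
ch 4: (58 − 65)²/65 = 49/65 = 0.7538
ch 5: (47 − 40)²/40 = 49/40 = 1.2250
The largest term is for ch 2: 6.750.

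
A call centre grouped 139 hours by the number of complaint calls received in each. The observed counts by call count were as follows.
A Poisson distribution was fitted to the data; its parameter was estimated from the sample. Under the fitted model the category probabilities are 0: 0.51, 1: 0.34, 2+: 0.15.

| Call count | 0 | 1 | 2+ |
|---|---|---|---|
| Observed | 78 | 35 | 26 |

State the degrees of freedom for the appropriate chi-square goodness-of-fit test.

There are k = 3 categories and 1 parameter estimated from the data, so df = 3 − 1 − 1 = 1.

1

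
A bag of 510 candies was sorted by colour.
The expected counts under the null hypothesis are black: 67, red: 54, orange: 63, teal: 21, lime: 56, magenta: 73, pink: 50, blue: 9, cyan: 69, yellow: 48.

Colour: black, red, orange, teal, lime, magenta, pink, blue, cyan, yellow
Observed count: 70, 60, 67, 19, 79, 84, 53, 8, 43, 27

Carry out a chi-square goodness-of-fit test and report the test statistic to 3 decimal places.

31.625

black: (70 − 67)²/67 = 9/67 = 0.1343
red: (60 − 54)²/54 = 36/54 = 0.6667
orange: (67 − 63)²/63 = 16/63 = 0.2540
teal: (19 − 21)²/21 = 4/21 = 0.1905
lime: (79 − 56)²/56 = 529/56 = 9.4464
magenta: (84 − 73)²/73 = 121/73 = 1.6575
pink: (53 − 50)²/50 = 9/50 = 0.1800
blue: (8 − 9)²/9 = 1/9 = 0.1111
cyan: (43 − 69)²/69 = 676/69 = 9.7971
yellow: (27 − 48)²/48 = 441/48 = 9.1875
Sum = 31.625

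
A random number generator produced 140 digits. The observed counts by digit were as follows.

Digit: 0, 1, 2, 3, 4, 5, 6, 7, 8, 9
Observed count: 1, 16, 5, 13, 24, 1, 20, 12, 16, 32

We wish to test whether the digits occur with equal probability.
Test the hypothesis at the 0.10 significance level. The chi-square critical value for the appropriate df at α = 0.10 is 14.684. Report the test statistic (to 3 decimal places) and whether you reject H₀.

Under H₀ each category has probability 1/10, so each expected count is 140/10 = 14.
cat         O        E   (O−E)²/E
0           1       14    12.0714
1          16       14     0.2857
2           5       14     5.7857
3          13       14     0.0714
4          24       14     7.1429
5           1       14    12.0714
6          20       14     2.5714
7          12       14     0.2857
8          16       14     0.2857
9          32       14    23.1429
Sum = 63.714
df = 9. Since 63.714 > 14.684, we reject H₀.

63.714; reject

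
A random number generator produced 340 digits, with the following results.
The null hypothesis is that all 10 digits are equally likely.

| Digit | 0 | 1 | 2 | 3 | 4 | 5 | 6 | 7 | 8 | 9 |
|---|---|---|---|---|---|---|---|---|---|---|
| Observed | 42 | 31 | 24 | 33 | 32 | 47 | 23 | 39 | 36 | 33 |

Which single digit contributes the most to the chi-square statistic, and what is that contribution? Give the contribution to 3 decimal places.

Expected count for each of the 10 categories: 340/10 = 34.
0: (42 − 34)²/34 = 64/34 = 1.8824
1: (31 − 34)²/34 = 9/34 = 0.2647
2: (24 − 34)²/34 = 100/34 = 2.9412
3: (33 − 34)²/34 = 1/34 = 0.0294
4: (32 − 34)²/34 = 4/34 = 0.1176
5: (47 − 34)²/34 = 169/34 = 4.9706
6: (23 − 34)²/34 = 121/34 = 3.5588
7: (39 − 34)²/34 = 25/34 = 0.7353
8: (36 − 34)²/34 = 4/34 = 0.1176
9: (33 − 34)²/34 = 1/34 = 0.0294
The largest term is for 5: 4.971.

5, 4.971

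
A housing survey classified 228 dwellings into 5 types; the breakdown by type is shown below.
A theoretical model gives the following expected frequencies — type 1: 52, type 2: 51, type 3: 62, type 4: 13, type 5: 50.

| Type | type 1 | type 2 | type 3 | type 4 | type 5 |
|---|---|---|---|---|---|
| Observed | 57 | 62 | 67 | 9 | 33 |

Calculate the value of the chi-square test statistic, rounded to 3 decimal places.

χ² = (57−52)²/52 + (62−51)²/51 + (67−62)²/62 + (9−13)²/13 + (33−50)²/50
   = 0.4808 + 2.3725 + 0.4032 + 1.2308 + 5.7800
Sum = 10.267

10.267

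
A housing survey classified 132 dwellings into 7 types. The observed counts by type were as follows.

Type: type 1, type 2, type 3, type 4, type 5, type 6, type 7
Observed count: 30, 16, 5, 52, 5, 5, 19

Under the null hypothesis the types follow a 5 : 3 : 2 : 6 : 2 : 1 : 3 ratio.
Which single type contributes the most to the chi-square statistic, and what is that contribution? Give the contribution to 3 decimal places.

type 4, 7.111

Ratio total = 22. Expected counts: 132×5/22 = 30, 132×3/22 = 18, 132×2/22 = 12, 132×6/22 = 36, 132×2/22 = 12, 132×1/22 = 6, 132×3/22 = 18.
type 1: (30 − 30)²/30 = 0/30 = 0.0000
type 2: (16 − 18)²/18 = 4/18 = 0.2222
type 3: (5 − 12)²/12 = 49/12 = 4.0833
type 4: (52 − 36)²/36 = 256/36 = 7.1111
type 5: (5 − 12)²/12 = 49/12 = 4.0833
type 6: (5 − 6)²/6 = 1/6 = 0.1667
type 7: (19 − 18)²/18 = 1/18 = 0.0556
The largest term is for type 4: 7.111.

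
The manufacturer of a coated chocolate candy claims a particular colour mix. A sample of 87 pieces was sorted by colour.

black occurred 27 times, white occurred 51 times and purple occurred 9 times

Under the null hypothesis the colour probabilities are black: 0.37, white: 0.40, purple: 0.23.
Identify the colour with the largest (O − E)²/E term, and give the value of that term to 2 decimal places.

Expected counts E_i = n·p_i: 87×0.37 = 32.19, 87×0.40 = 34.8, 87×0.23 = 20.01.
black: (27 − 32.19)²/32.19 = 26.9361/32.19 = 0.837
white: (51 − 34.8)²/34.8 = 262.44/34.8 = 7.541
purple: (9 − 20.01)²/20.01 = 121.2201/20.01 = 6.058
The largest term is for white: 7.54.

white, 7.54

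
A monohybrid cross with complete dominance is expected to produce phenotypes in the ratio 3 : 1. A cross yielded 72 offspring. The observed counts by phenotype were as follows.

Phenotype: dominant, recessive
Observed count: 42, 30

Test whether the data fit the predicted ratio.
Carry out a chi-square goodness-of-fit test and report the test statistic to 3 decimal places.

10.667

Ratio total = 4. Expected counts: 72×3/4 = 54, 72×1/4 = 18.
dominant: (42 − 54)²/54 = 144/54 = 2.6667
recessive: (30 − 18)²/18 = 144/18 = 8.0000
Sum = 10.667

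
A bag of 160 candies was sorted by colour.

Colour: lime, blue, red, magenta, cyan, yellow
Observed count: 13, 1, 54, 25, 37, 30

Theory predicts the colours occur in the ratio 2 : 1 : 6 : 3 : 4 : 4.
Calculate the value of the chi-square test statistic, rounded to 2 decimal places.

Ratio total = 20. Expected counts: 160×2/20 = 16, 160×1/20 = 8, 160×6/20 = 48, 160×3/20 = 24, 160×4/20 = 32, 160×4/20 = 32.
χ² = (13−16)²/16 + (1−8)²/8 + (54−48)²/48 + (25−24)²/24 + (37−32)²/32 + (30−32)²/32
   = 0.563 + 6.125 + 0.750 + 0.042 + 0.781 + 0.125
Sum = 8.39

8.39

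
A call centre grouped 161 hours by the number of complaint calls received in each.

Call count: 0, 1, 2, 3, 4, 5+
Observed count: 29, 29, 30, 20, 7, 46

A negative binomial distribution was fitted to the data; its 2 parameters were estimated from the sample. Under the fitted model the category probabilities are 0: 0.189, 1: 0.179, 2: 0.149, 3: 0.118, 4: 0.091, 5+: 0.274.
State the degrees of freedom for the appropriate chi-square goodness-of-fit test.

There are k = 6 categories and 2 parameters estimated from the data, so df = 6 − 1 − 2 = 3.

3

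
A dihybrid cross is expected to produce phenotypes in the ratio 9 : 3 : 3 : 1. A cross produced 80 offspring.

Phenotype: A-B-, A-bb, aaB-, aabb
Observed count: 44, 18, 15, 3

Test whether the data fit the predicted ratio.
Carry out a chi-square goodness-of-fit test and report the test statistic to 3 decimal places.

1.422

Ratio total = 16. Expected counts: 80×9/16 = 45, 80×3/16 = 15, 80×3/16 = 15, 80×1/16 = 5.
A-B-: (44 − 45)²/45 = 1/45 = 0.0222
A-bb: (18 − 15)²/15 = 9/15 = 0.6000
aaB-: (15 − 15)²/15 = 0/15 = 0.0000
aabb: (3 − 5)²/5 = 4/5 = 0.8000
Sum = 1.422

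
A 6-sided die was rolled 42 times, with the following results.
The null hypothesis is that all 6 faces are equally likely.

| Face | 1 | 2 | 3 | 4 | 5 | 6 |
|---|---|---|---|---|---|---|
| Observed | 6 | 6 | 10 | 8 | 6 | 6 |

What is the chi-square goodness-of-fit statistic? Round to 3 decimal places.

Under H₀ each category has probability 1/6, so each expected count is 42/6 = 7.
cat         O        E   (O−E)²/E
1           6        7     0.1429
2           6        7     0.1429
3          10        7     1.2857
4           8        7     0.1429
5           6        7     0.1429
6           6        7     0.1429
Sum = 2.000

2.000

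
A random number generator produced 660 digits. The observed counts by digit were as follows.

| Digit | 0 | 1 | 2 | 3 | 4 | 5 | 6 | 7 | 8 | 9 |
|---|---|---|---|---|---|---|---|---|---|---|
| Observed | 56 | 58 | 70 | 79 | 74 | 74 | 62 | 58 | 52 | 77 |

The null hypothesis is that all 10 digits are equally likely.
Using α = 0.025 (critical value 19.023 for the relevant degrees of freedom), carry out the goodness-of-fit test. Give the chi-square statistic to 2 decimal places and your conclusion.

13.24; do not reject

Under H₀ each category has probability 1/10, so each expected count is 660/10 = 66.
cat         O        E   (O−E)²/E
0          56       66      1.515
1          58       66      0.970
2          70       66      0.242
3          79       66      2.561
4          74       66      0.970
5          74       66      0.970
6          62       66      0.242
7          58       66      0.970
8          52       66      2.970
9          77       66      1.833
Sum = 13.24
df = 9. Since 13.24 < 19.023, we do not reject H₀.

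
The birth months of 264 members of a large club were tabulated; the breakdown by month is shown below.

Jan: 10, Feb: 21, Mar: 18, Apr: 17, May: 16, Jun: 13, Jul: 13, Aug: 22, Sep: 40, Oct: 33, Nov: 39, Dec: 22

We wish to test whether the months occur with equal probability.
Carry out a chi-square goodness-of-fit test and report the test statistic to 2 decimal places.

50.82

Expected count for each of the 12 categories: 264/12 = 22.
χ² = (10−22)²/22 + (21−22)²/22 + (18−22)²/22 + (17−22)²/22 + (16−22)²/22 + (13−22)²/22 + (13−22)²/22 + (22−22)²/22 + (40−22)²/22 + (33−22)²/22 + (39−22)²/22 + (22−22)²/22
   = 6.545 + 0.045 + 0.727 + 1.136 + 1.636 + 3.682 + 3.682 + 0.000 + 14.727 + 5.500 + 13.136 + 0.000
Sum = 50.82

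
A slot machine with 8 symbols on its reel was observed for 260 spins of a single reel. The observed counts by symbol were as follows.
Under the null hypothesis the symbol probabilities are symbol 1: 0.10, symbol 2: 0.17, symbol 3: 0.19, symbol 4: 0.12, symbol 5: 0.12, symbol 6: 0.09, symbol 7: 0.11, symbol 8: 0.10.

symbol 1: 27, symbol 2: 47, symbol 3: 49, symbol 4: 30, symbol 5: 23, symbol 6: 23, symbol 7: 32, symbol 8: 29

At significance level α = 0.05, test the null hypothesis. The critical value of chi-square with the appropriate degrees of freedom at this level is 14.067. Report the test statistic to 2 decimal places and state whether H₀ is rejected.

Expected counts E_i = n·p_i: 260×0.10 = 26, 260×0.17 = 44.2, 260×0.19 = 49.4, 260×0.12 = 31.2, 260×0.12 = 31.2, 260×0.09 = 23.4, 260×0.11 = 28.6, 260×0.10 = 26.
χ² = (27−26)²/26 + (47−44.2)²/44.2 + (49−49.4)²/49.4 + (30−31.2)²/31.2 + (23−31.2)²/31.2 + (23−23.4)²/23.4 + (32−28.6)²/28.6 + (29−26)²/26
   = 0.038 + 0.177 + 0.003 + 0.046 + 2.155 + 0.007 + 0.404 + 0.346
Sum = 3.18
df = 7. Since 3.18 < 14.067, we do not reject H₀.

3.18; do not reject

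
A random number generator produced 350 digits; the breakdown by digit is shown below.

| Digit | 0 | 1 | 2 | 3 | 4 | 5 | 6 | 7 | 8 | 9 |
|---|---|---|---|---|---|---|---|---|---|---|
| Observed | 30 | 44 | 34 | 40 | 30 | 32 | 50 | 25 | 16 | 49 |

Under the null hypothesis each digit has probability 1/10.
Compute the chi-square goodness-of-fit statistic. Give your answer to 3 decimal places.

29.943

Expected count for each of the 10 categories: 350/10 = 35.
χ² = (30−35)²/35 + (44−35)²/35 + (34−35)²/35 + (40−35)²/35 + (30−35)²/35 + (32−35)²/35 + (50−35)²/35 + (25−35)²/35 + (16−35)²/35 + (49−35)²/35
   = 0.7143 + 2.3143 + 0.0286 + 0.7143 + 0.7143 + 0.2571 + 6.4286 + 2.8571 + 10.3143 + 5.6000
Sum = 29.943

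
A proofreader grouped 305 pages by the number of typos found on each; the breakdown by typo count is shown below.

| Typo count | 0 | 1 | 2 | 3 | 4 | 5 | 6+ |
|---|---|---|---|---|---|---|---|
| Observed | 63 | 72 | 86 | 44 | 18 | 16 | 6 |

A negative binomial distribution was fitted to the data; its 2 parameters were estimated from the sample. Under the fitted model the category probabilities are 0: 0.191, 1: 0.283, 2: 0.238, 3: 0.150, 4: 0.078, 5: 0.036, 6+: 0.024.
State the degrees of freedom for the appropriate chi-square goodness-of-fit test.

4

There are k = 7 categories and 2 parameters estimated from the data, so df = 7 − 1 − 2 = 4.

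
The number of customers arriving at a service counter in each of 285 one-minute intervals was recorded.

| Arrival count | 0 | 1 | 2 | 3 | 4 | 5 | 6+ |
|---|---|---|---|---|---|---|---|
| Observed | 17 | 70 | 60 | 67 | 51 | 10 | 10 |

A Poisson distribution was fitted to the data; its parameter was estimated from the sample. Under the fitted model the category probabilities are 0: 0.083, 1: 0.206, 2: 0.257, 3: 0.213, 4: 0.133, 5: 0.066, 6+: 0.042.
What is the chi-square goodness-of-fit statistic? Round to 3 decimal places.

Expected counts E_i = n·p_i: 285×0.083 = 23.655, 285×0.206 = 58.71, 285×0.257 = 73.245, 285×0.213 = 60.705, 285×0.133 = 37.905, 285×0.066 = 18.81, 285×0.042 = 11.97.
χ² = (17−23.655)²/23.655 + (70−58.71)²/58.71 + (60−73.245)²/73.245 + (67−60.705)²/60.705 + (51−37.905)²/37.905 + (10−18.81)²/18.81 + (10−11.97)²/11.97
   = 1.8723 + 2.1711 + 2.3951 + 0.6528 + 4.5239 + 4.1263 + 0.3242
Sum = 16.066

16.066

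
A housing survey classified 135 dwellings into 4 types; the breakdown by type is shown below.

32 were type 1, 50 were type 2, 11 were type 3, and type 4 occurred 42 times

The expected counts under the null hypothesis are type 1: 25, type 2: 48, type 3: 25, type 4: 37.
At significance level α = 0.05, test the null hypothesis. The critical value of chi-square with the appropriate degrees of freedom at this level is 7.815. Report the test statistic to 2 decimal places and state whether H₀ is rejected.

10.56; reject

χ² = (32−25)²/25 + (50−48)²/48 + (11−25)²/25 + (42−37)²/37
   = 1.960 + 0.083 + 7.840 + 0.676
Sum = 10.56
df = 3. Since 10.56 > 7.815, we reject H₀.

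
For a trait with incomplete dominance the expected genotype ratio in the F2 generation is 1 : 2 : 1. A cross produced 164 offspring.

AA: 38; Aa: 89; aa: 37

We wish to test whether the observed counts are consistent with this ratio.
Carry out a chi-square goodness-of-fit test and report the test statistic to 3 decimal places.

1.207

Ratio total = 4. Expected counts: 164×1/4 = 41, 164×2/4 = 82, 164×1/4 = 41.
χ² = (38−41)²/41 + (89−82)²/82 + (37−41)²/41
   = 0.2195 + 0.5976 + 0.3902
Sum = 1.207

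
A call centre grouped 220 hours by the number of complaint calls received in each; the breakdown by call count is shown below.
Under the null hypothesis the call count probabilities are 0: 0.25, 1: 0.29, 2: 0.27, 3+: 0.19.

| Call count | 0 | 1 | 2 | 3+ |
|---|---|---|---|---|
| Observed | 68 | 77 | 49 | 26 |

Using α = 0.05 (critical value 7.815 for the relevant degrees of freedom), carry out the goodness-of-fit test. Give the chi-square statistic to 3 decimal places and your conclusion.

Expected counts E_i = n·p_i: 220×0.25 = 55, 220×0.29 = 63.8, 220×0.27 = 59.4, 220×0.19 = 41.8.
cat         O        E   (O−E)²/E
0          68       55     3.0727
1          77     63.8     2.7310
2          49     59.4     1.8209
3+         26     41.8     5.9722
Sum = 13.597
df = 3. Since 13.597 > 7.815, we reject H₀.

13.597; reject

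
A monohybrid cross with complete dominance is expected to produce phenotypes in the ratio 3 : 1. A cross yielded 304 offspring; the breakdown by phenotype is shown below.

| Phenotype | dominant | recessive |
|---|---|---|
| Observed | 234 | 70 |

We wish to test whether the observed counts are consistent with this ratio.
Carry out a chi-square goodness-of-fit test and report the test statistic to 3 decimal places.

0.632

Ratio total = 4. Expected counts: 304×3/4 = 228, 304×1/4 = 76.
χ² = (234−228)²/228 + (70−76)²/76
   = 0.1579 + 0.4737
Sum = 0.632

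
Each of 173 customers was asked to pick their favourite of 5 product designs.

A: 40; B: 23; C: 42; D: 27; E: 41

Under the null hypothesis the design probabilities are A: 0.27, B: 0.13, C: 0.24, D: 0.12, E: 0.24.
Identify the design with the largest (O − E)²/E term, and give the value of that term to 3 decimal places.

D, 1.876

Expected counts E_i = n·p_i: 173×0.27 = 46.71, 173×0.13 = 22.49, 173×0.24 = 41.52, 173×0.12 = 20.76, 173×0.24 = 41.52.
A: (40 − 46.71)²/46.71 = 45.0241/46.71 = 0.9639
B: (23 − 22.49)²/22.49 = 0.2601/22.49 = 0.0116
C: (42 − 41.52)²/41.52 = 0.2304/41.52 = 0.0055
D: (27 − 20.76)²/20.76 = 38.9376/20.76 = 1.8756
E: (41 − 41.52)²/41.52 = 0.2704/41.52 = 0.0065
The largest term is for D: 1.876.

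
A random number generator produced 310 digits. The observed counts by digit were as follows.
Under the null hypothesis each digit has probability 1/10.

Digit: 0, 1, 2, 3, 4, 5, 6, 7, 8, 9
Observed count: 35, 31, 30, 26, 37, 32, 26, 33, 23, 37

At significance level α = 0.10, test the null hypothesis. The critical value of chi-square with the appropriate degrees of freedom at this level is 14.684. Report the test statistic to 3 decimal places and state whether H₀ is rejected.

Under H₀ each category has probability 1/10, so each expected count is 310/10 = 31.
0: (35 − 31)²/31 = 16/31 = 0.5161
1: (31 − 31)²/31 = 0/31 = 0.0000
2: (30 − 31)²/31 = 1/31 = 0.0323
3: (26 − 31)²/31 = 25/31 = 0.8065
4: (37 − 31)²/31 = 36/31 = 1.1613
5: (32 − 31)²/31 = 1/31 = 0.0323
6: (26 − 31)²/31 = 25/31 = 0.8065
7: (33 − 31)²/31 = 4/31 = 0.1290
8: (23 − 31)²/31 = 64/31 = 2.0645
9: (37 − 31)²/31 = 36/31 = 1.1613
Sum = 6.710
df = 9. Since 6.710 < 14.684, we do not reject H₀.

6.710; do not reject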